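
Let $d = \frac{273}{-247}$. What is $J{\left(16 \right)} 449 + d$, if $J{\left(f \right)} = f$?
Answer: $\frac{136475}{19} \approx 7182.9$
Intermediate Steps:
$d = - \frac{21}{19}$ ($d = 273 \left(- \frac{1}{247}\right) = - \frac{21}{19} \approx -1.1053$)
$J{\left(16 \right)} 449 + d = 16 \cdot 449 - \frac{21}{19} = 7184 - \frac{21}{19} = \frac{136475}{19}$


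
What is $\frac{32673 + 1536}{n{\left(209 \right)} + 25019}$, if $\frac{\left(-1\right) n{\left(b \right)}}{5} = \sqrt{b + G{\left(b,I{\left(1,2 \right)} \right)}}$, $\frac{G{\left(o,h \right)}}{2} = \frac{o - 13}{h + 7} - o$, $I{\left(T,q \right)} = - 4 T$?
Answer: $\frac{2567624913}{1877856958} + \frac{171045 i \sqrt{705}}{1877856958} \approx 1.3673 + 0.0024185 i$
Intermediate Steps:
$G{\left(o,h \right)} = - 2 o + \frac{2 \left(-13 + o\right)}{7 + h}$ ($G{\left(o,h \right)} = 2 \left(\frac{o - 13}{h + 7} - o\right) = 2 \left(\frac{-13 + o}{7 + h} - o\right) = 2 \left(- o + \frac{-13 + o}{7 + h}\right) = - 2 o + \frac{2 \left(-13 + o\right)}{7 + h}$)
$n{\left(b \right)} = - 5 \sqrt{- \frac{26}{3} - \frac{b}{3}}$ ($n{\left(b \right)} = - 5 \sqrt{b + \frac{2 \left(-13 - 6 b - \left(-4\right) 1 b\right)}{7 - 4}} = - 5 \sqrt{b + \frac{2 \left(-13 - 6 b - - 4 b\right)}{7 - 4}} = - 5 \sqrt{b + \frac{2 \left(-13 - 6 b + 4 b\right)}{3}} = - 5 \sqrt{b + 2 \cdot \frac{1}{3} \left(-13 - 2 b\right)} = - 5 \sqrt{b - \left(\frac{26}{3} + \frac{4 b}{3}\right)} = - 5 \sqrt{- \frac{26}{3} - \frac{b}{3}}$)
$\frac{32673 + 1536}{n{\left(209 \right)} + 25019} = \frac{32673 + 1536}{- \frac{5 \sqrt{-78 - 627}}{3} + 25019} = \frac{34209}{- \frac{5 \sqrt{-78 - 627}}{3} + 25019} = \frac{34209}{- \frac{5 \sqrt{-705}}{3} + 25019} = \frac{34209}{- \frac{5 i \sqrt{705}}{3} + 25019} = \frac{34209}{25019 - \frac{5 i \sqrt{705}}{3}}$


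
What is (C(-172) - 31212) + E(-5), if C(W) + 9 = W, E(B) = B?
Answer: -31398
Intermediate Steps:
C(W) = -9 + W
(C(-172) - 31212) + E(-5) = ((-9 - 172) - 31212) - 5 = (-181 - 31212) - 5 = -31393 - 5 = -31398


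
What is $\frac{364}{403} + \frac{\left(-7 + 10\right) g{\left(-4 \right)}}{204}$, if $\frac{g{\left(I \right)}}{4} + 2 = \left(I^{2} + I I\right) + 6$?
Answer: $\frac{1592}{527} \approx 3.0209$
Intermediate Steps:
$g{\left(I \right)} = 16 + 8 I^{2}$ ($g{\left(I \right)} = -8 + 4 \left(\left(I^{2} + I I\right) + 6\right) = -8 + 4 \left(\left(I^{2} + I^{2}\right) + 6\right) = -8 + 4 \left(2 I^{2} + 6\right) = -8 + 4 \left(6 + 2 I^{2}\right) = -8 + \left(24 + 8 I^{2}\right) = 16 + 8 I^{2}$)
$\frac{364}{403} + \frac{\left(-7 + 10\right) g{\left(-4 \right)}}{204} = \frac{364}{403} + \frac{\left(-7 + 10\right) \left(16 + 8 \left(-4\right)^{2}\right)}{204} = 364 \cdot \frac{1}{403} + 3 \left(16 + 8 \cdot 16\right) \frac{1}{204} = \frac{28}{31} + 3 \left(16 + 128\right) \frac{1}{204} = \frac{28}{31} + 3 \cdot 144 \cdot \frac{1}{204} = \frac{28}{31} + 432 \cdot \frac{1}{204} = \frac{28}{31} + \frac{36}{17} = \frac{1592}{527}$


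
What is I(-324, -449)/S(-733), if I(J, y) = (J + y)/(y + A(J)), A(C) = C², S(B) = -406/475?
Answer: 367175/42437962 ≈ 0.0086520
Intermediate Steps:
S(B) = -406/475 (S(B) = -406*1/475 = -406/475)
I(J, y) = (J + y)/(y + J²)
I(-324, -449)/S(-733) = ((-324 - 449)/(-449 + (-324)²))/(-406/475) = (-773/(-449 + 104976))*(-475/406) = (-773/104527)*(-475/406) = ((1/104527)*(-773))*(-475/406) = -773/104527*(-475/406) = 367175/42437962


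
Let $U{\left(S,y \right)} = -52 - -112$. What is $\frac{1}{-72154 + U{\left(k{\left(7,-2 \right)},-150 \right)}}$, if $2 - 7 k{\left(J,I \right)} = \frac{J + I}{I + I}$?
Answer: $- \frac{1}{72094} \approx -1.3871 \cdot 10^{-5}$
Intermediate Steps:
$k{\left(J,I \right)} = \frac{2}{7} - \frac{I + J}{14 I}$ ($k{\left(J,I \right)} = \frac{2}{7} - \frac{\left(J + I\right) \frac{1}{I + I}}{7} = \frac{2}{7} - \frac{\left(I + J\right) \frac{1}{2 I}}{7} = \frac{2}{7} - \frac{\frac{1}{2} \frac{1}{I} \left(I + J\right)}{7} = \frac{2}{7} - \frac{I + J}{14 I}$)
$U{\left(S,y \right)} = 60$ ($U{\left(S,y \right)} = -52 + 112 = 60$)
$\frac{1}{-72154 + U{\left(k{\left(7,-2 \right)},-150 \right)}} = \frac{1}{-72154 + 60} = \frac{1}{-72094} = - \frac{1}{72094}$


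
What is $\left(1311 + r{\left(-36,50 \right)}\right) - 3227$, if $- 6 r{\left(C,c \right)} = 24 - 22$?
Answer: $- \frac{5749}{3} \approx -1916.3$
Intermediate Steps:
$r{\left(C,c \right)} = - \frac{1}{3}$ ($r{\left(C,c \right)} = - \frac{24 - 22}{6} = \left(- \frac{1}{6}\right) 2 = - \frac{1}{3}$)
$\left(1311 + r{\left(-36,50 \right)}\right) - 3227 = \left(1311 - \frac{1}{3}\right) - 3227 = \frac{3932}{3} - 3227 = - \frac{5749}{3}$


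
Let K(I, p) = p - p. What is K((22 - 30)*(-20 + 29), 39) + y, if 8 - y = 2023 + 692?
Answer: -2707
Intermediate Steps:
K(I, p) = 0
y = -2707 (y = 8 - (2023 + 692) = 8 - 1*2715 = 8 - 2715 = -2707)
K((22 - 30)*(-20 + 29), 39) + y = 0 - 2707 = -2707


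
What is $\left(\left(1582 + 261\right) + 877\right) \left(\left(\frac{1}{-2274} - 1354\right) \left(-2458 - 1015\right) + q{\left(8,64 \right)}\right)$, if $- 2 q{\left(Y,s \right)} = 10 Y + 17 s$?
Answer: $\frac{14541158848400}{1137} \approx 1.2789 \cdot 10^{10}$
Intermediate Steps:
$q{\left(Y,s \right)} = - 5 Y - \frac{17 s}{2}$ ($q{\left(Y,s \right)} = - \frac{10 Y + 17 s}{2} = - 5 Y - \frac{17 s}{2}$)
$\left(\left(1582 + 261\right) + 877\right) \left(\left(\frac{1}{-2274} - 1354\right) \left(-2458 - 1015\right) + q{\left(8,64 \right)}\right) = \left(\left(1582 + 261\right) + 877\right) \left(\left(\frac{1}{-2274} - 1354\right) \left(-2458 - 1015\right) - 584\right) = \left(1843 + 877\right) \left(\left(- \frac{1}{2274} - 1354\right) \left(-3473\right) - 584\right) = 2720 \left(\left(- \frac{3078997}{2274}\right) \left(-3473\right) - 584\right) = 2720 \left(\frac{10693356581}{2274} - 584\right) = 2720 \cdot \frac{10692028565}{2274} = \frac{14541158848400}{1137}$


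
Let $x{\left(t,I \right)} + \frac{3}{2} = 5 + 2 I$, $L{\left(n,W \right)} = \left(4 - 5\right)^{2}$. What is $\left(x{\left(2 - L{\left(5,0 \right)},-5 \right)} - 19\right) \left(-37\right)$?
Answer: $\frac{1887}{2} \approx 943.5$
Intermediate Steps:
$L{\left(n,W \right)} = 1$ ($L{\left(n,W \right)} = \left(-1\right)^{2} = 1$)
$x{\left(t,I \right)} = \frac{7}{2} + 2 I$ ($x{\left(t,I \right)} = - \frac{3}{2} + \left(5 + 2 I\right) = \frac{7}{2} + 2 I$)
$\left(x{\left(2 - L{\left(5,0 \right)},-5 \right)} - 19\right) \left(-37\right) = \left(\left(\frac{7}{2} + 2 \left(-5\right)\right) - 19\right) \left(-37\right) = \left(\left(\frac{7}{2} - 10\right) - 19\right) \left(-37\right) = \left(- \frac{13}{2} - 19\right) \left(-37\right) = \left(- \frac{51}{2}\right) \left(-37\right) = \frac{1887}{2}$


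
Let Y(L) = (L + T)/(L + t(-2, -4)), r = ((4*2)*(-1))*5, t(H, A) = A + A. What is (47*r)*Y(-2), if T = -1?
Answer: -564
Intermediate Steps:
t(H, A) = 2*A
r = -40 (r = (8*(-1))*5 = -8*5 = -40)
Y(L) = (-1 + L)/(-8 + L) (Y(L) = (L - 1)/(L + 2*(-4)) = (-1 + L)/(L - 8) = (-1 + L)/(-8 + L))
(47*r)*Y(-2) = (47*(-40))*((-1 - 2)/(-8 - 2)) = -1880*(-3)/(-10) = -(-188)*(-3) = -1880*3/10 = -564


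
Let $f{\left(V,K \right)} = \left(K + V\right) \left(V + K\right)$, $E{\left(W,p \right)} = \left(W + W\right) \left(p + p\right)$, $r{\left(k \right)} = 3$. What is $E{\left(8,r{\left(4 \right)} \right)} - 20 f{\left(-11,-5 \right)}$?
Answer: $-5024$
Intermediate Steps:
$E{\left(W,p \right)} = 4 W p$ ($E{\left(W,p \right)} = 2 W 2 p = 4 W p$)
$f{\left(V,K \right)} = \left(K + V\right)^{2}$ ($f{\left(V,K \right)} = \left(K + V\right) \left(K + V\right) = \left(K + V\right)^{2}$)
$E{\left(8,r{\left(4 \right)} \right)} - 20 f{\left(-11,-5 \right)} = 4 \cdot 8 \cdot 3 - 20 \left(-5 - 11\right)^{2} = 96 - 20 \left(-16\right)^{2} = 96 - 5120 = -5024$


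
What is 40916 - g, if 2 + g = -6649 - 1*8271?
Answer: 55838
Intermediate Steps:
g = -14922 (g = -2 + (-6649 - 1*8271) = -2 + (-6649 - 8271) = -2 - 14920 = -14922)
40916 - g = 40916 - 1*(-14922) = 40916 + 14922 = 55838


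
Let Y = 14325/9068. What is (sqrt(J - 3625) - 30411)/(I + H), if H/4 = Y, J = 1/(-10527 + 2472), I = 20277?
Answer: -22980579/15327428 + 2267*I*sqrt(1633340095)/30865608135 ≈ -1.4993 + 0.0029683*I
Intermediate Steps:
Y = 14325/9068 (Y = 14325*(1/9068) = 14325/9068 ≈ 1.5797)
J = -1/8055 (J = 1/(-8055) = -1/8055 ≈ -0.00012415)
H = 14325/2267 (H = 4*(14325/9068) = 14325/2267 ≈ 6.3189)
(sqrt(J - 3625) - 30411)/(I + H) = (sqrt(-1/8055 - 3625) - 30411)/(20277 + 14325/2267) = (sqrt(-29199376/8055) - 30411)/(45982284/2267) = (4*I*sqrt(1633340095)/2685 - 30411)*(2267/45982284) = (-30411 + 4*I*sqrt(1633340095)/2685)*(2267/45982284) = -22980579/15327428 + 2267*I*sqrt(1633340095)/30865608135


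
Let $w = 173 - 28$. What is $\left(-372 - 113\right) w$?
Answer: $-70325$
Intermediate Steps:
$w = 145$
$\left(-372 - 113\right) w = \left(-372 - 113\right) 145 = \left(-485\right) 145 = -70325$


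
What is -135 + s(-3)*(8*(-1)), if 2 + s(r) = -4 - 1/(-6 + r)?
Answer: -791/9 ≈ -87.889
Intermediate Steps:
s(r) = -6 - 1/(-6 + r) (s(r) = -2 + (-4 - 1/(-6 + r)) = -6 - 1/(-6 + r))
-135 + s(-3)*(8*(-1)) = -135 + ((35 - 6*(-3))/(-6 - 3))*(8*(-1)) = -135 + ((35 + 18)/(-9))*(-8) = -135 - ⅑*53*(-8) = -135 - 53/9*(-8) = -135 + 424/9 = -791/9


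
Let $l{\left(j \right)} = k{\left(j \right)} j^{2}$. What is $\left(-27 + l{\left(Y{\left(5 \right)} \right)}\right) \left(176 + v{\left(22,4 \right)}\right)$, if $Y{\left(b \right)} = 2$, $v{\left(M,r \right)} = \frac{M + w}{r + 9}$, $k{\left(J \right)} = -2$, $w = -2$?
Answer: $- \frac{80780}{13} \approx -6213.8$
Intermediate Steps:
$v{\left(M,r \right)} = \frac{-2 + M}{9 + r}$ ($v{\left(M,r \right)} = \frac{M - 2}{r + 9} = \frac{-2 + M}{9 + r}$)
$l{\left(j \right)} = - 2 j^{2}$
$\left(-27 + l{\left(Y{\left(5 \right)} \right)}\right) \left(176 + v{\left(22,4 \right)}\right) = \left(-27 - 2 \cdot 2^{2}\right) \left(176 + \frac{-2 + 22}{9 + 4}\right) = \left(-27 - 8\right) \left(176 + \frac{1}{13} \cdot 20\right) = - 35 \left(176 + \frac{20}{13}\right) = \left(-35\right) \frac{2308}{13} = - \frac{80780}{13}$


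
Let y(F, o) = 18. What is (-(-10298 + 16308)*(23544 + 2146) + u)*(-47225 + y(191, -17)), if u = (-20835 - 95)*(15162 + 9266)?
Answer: 31424516892580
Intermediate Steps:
u = -511278040 (u = -20930*24428 = -511278040)
(-(-10298 + 16308)*(23544 + 2146) + u)*(-47225 + y(191, -17)) = (-(-10298 + 16308)*(23544 + 2146) - 511278040)*(-47225 + 18) = (-6010*25690 - 511278040)*(-47207) = (-1*154396900 - 511278040)*(-47207) = (-154396900 - 511278040)*(-47207) = -665674940*(-47207) = 31424516892580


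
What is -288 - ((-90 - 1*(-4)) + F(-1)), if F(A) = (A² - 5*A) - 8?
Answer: -200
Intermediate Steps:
F(A) = -8 + A² - 5*A
-288 - ((-90 - 1*(-4)) + F(-1)) = -288 - ((-90 - 1*(-4)) + (-8 + (-1)² - 5*(-1))) = -288 - ((-90 + 4) + (-8 + 1 + 5)) = -288 - (-86 - 2) = -288 - 1*(-88) = -288 + 88 = -200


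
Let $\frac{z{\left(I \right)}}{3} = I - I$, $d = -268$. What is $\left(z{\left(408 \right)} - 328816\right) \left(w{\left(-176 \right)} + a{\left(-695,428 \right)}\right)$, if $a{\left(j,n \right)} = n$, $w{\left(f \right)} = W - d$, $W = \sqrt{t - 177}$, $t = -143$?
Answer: $-228855936 - 2630528 i \sqrt{5} \approx -2.2886 \cdot 10^{8} - 5.882 \cdot 10^{6} i$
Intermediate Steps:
$W = 8 i \sqrt{5}$ ($W = \sqrt{-143 - 177} = \sqrt{-320} = 8 i \sqrt{5} \approx 17.889 i$)
$w{\left(f \right)} = 268 + 8 i \sqrt{5}$ ($w{\left(f \right)} = 8 i \sqrt{5} - -268 = 8 i \sqrt{5} + 268 = 268 + 8 i \sqrt{5}$)
$z{\left(I \right)} = 0$ ($z{\left(I \right)} = 3 \left(I - I\right) = 3 \cdot 0 = 0$)
$\left(z{\left(408 \right)} - 328816\right) \left(w{\left(-176 \right)} + a{\left(-695,428 \right)}\right) = \left(0 - 328816\right) \left(\left(268 + 8 i \sqrt{5}\right) + 428\right) = - 328816 \left(696 + 8 i \sqrt{5}\right) = -228855936 - 2630528 i \sqrt{5}$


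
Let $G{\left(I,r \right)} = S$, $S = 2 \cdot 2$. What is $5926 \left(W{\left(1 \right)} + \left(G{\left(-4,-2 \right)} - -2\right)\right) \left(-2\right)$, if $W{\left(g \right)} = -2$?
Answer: $-47408$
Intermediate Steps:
$S = 4$
$G{\left(I,r \right)} = 4$
$5926 \left(W{\left(1 \right)} + \left(G{\left(-4,-2 \right)} - -2\right)\right) \left(-2\right) = 5926 \left(-2 + \left(4 - -2\right)\right) \left(-2\right) = 5926 \left(-2 + \left(4 + 2\right)\right) \left(-2\right) = 5926 \left(-2 + 6\right) \left(-2\right) = 5926 \cdot 4 \left(-2\right) = 5926 \left(-8\right) = -47408$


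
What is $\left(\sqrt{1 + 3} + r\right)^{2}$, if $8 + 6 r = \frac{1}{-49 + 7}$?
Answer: $\frac{27889}{63504} \approx 0.43917$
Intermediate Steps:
$r = - \frac{337}{252}$ ($r = - \frac{4}{3} + \frac{1}{6 \left(-49 + 7\right)} = - \frac{4}{3} + \frac{1}{6 \left(-42\right)} = - \frac{4}{3} + \frac{1}{6} \left(- \frac{1}{42}\right) = - \frac{4}{3} - \frac{1}{252} = - \frac{337}{252} \approx -1.3373$)
$\left(\sqrt{1 + 3} + r\right)^{2} = \left(\sqrt{1 + 3} - \frac{337}{252}\right)^{2} = \left(\sqrt{4} - \frac{337}{252}\right)^{2} = \left(2 - \frac{337}{252}\right)^{2} = \left(\frac{167}{252}\right)^{2} = \frac{27889}{63504}$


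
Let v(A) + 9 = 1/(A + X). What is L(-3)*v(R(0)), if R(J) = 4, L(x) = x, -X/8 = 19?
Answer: 3999/148 ≈ 27.020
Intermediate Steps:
X = -152 (X = -8*19 = -152)
v(A) = -9 + 1/(-152 + A) (v(A) = -9 + 1/(A - 152) = -9 + 1/(-152 + A))
L(-3)*v(R(0)) = -3*(1369 - 9*4)/(-152 + 4) = -3*(1369 - 36)/(-148) = -(-3)*1333/148 = -3*(-1333/148) = 3999/148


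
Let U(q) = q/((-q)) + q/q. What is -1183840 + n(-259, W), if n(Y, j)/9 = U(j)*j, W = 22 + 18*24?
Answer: -1183840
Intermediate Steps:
U(q) = 0 (U(q) = q*(-1/q) + 1 = -1 + 1 = 0)
W = 454 (W = 22 + 432 = 454)
n(Y, j) = 0 (n(Y, j) = 9*(0*j) = 9*0 = 0)
-1183840 + n(-259, W) = -1183840 + 0 = -1183840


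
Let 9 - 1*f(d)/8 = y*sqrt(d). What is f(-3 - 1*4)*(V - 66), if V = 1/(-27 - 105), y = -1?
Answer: -52278/11 - 17426*I*sqrt(7)/33 ≈ -4752.5 - 1397.1*I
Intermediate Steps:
V = -1/132 (V = 1/(-132) = -1/132 ≈ -0.0075758)
f(d) = 72 + 8*sqrt(d) (f(d) = 72 - (-8)*sqrt(d) = 72 + 8*sqrt(d))
f(-3 - 1*4)*(V - 66) = (72 + 8*sqrt(-3 - 1*4))*(-1/132 - 66) = (72 + 8*sqrt(-3 - 4))*(-8713/132) = (72 + 8*sqrt(-7))*(-8713/132) = (72 + 8*(I*sqrt(7)))*(-8713/132) = (72 + 8*I*sqrt(7))*(-8713/132) = -52278/11 - 17426*I*sqrt(7)/33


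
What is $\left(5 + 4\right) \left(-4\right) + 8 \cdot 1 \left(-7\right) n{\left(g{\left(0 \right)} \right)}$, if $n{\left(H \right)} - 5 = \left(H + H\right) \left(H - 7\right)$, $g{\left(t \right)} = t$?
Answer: $-316$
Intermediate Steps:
$n{\left(H \right)} = 5 + 2 H \left(-7 + H\right)$ ($n{\left(H \right)} = 5 + \left(H + H\right) \left(H - 7\right) = 5 + 2 H \left(-7 + H\right)$)
$\left(5 + 4\right) \left(-4\right) + 8 \cdot 1 \left(-7\right) n{\left(g{\left(0 \right)} \right)} = \left(5 + 4\right) \left(-4\right) + 8 \cdot 1 \left(-7\right) \left(5 - 0 + 2 \cdot 0^{2}\right) = 9 \left(-4\right) + 8 \left(-7\right) \left(5 + 0 + 2 \cdot 0\right) = -36 - 56 \left(5 + 0 + 0\right) = -36 - 280 = -316$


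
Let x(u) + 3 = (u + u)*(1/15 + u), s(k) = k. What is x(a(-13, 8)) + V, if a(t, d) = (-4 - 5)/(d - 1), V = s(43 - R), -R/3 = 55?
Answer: 50993/245 ≈ 208.13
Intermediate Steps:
R = -165 (R = -3*55 = -165)
V = 208 (V = 43 - 1*(-165) = 43 + 165 = 208)
a(t, d) = -9/(-1 + d)
x(u) = -3 + 2*u*(1/15 + u) (x(u) = -3 + (u + u)*(1/15 + u) = -3 + (2*u)*(1/15 + u) = -3 + 2*u*(1/15 + u))
x(a(-13, 8)) + V = (-3 + 2*(-9/(-1 + 8))² + 2*(-9/(-1 + 8))/15) + 208 = (-3 + 2*(-9/7)² + 2*(-9/7)/15) + 208 = (-3 + 2*(-9*⅐)² + 2*(-9*⅐)/15) + 208 = (-3 + 2*(-9/7)² + (2/15)*(-9/7)) + 208 = (-3 + 2*(81/49) - 6/35) + 208 = (-3 + 162/49 - 6/35) + 208 = 33/245 + 208 = 50993/245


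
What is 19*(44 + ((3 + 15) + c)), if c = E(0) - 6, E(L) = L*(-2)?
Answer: 1064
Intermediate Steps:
E(L) = -2*L
c = -6 (c = -2*0 - 6 = 0 - 6 = -6)
19*(44 + ((3 + 15) + c)) = 19*(44 + ((3 + 15) - 6)) = 19*(44 + (18 - 6)) = 19*(44 + 12) = 19*56 = 1064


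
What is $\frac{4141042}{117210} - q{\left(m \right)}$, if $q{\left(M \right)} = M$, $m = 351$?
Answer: $- \frac{18499834}{58605} \approx -315.67$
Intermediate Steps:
$\frac{4141042}{117210} - q{\left(m \right)} = \frac{4141042}{117210} - 351 = 4141042 \cdot \frac{1}{117210} - 351 = \frac{2070521}{58605} - 351 = - \frac{18499834}{58605}$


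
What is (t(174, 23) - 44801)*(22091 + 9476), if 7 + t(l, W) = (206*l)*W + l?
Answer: 24615252126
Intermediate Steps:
t(l, W) = -7 + l + 206*W*l (t(l, W) = -7 + ((206*l)*W + l) = -7 + (206*W*l + l) = -7 + (l + 206*W*l) = -7 + l + 206*W*l)
(t(174, 23) - 44801)*(22091 + 9476) = ((-7 + 174 + 206*23*174) - 44801)*(22091 + 9476) = ((-7 + 174 + 824412) - 44801)*31567 = (824579 - 44801)*31567 = 779778*31567 = 24615252126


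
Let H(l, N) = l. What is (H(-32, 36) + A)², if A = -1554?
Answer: 2515396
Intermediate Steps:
(H(-32, 36) + A)² = (-32 - 1554)² = (-1586)² = 2515396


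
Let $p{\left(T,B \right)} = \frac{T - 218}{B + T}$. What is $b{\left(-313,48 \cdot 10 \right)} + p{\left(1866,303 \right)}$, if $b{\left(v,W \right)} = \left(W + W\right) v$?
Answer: $- \frac{651739472}{2169} \approx -3.0048 \cdot 10^{5}$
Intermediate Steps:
$b{\left(v,W \right)} = 2 W v$
$p{\left(T,B \right)} = \frac{-218 + T}{B + T}$
$b{\left(-313,48 \cdot 10 \right)} + p{\left(1866,303 \right)} = 2 \cdot 48 \cdot 10 \left(-313\right) + \frac{-218 + 1866}{303 + 1866} = 2 \cdot 480 \left(-313\right) + \frac{1}{2169} \cdot 1648 = -300480 + \frac{1}{2169} \cdot 1648 = -300480 + \frac{1648}{2169} = - \frac{651739472}{2169}$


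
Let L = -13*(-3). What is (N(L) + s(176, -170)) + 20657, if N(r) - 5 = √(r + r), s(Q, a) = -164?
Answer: 20498 + √78 ≈ 20507.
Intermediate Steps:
L = 39
N(r) = 5 + √2*√r (N(r) = 5 + √(r + r) = 5 + √(2*r) = 5 + √2*√r)
(N(L) + s(176, -170)) + 20657 = ((5 + √2*√39) - 164) + 20657 = ((5 + √78) - 164) + 20657 = (-159 + √78) + 20657 = 20498 + √78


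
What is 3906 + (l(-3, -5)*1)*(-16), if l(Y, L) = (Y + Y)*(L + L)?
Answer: 2946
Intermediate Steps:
l(Y, L) = 4*L*Y (l(Y, L) = (2*Y)*(2*L) = 4*L*Y)
3906 + (l(-3, -5)*1)*(-16) = 3906 + ((4*(-5)*(-3))*1)*(-16) = 3906 + (60*1)*(-16) = 3906 + 60*(-16) = 3906 - 960 = 2946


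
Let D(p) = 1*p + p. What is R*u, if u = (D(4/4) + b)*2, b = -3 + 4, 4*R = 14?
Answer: 21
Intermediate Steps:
R = 7/2 (R = (¼)*14 = 7/2 ≈ 3.5000)
D(p) = 2*p (D(p) = p + p = 2*p)
b = 1
u = 6 (u = (2*(4/4) + 1)*2 = (2*(4*(¼)) + 1)*2 = (2*1 + 1)*2 = (2 + 1)*2 = 3*2 = 6)
R*u = (7/2)*6 = 21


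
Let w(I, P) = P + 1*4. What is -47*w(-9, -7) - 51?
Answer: 90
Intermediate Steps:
w(I, P) = 4 + P (w(I, P) = P + 4 = 4 + P)
-47*w(-9, -7) - 51 = -47*(4 - 7) - 51 = -47*(-3) - 51 = 141 - 51 = 90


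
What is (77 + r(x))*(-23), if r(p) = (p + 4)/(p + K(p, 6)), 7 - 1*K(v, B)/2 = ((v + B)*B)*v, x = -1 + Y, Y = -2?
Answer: -210772/119 ≈ -1771.2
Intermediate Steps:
x = -3 (x = -1 - 2 = -3)
K(v, B) = 14 - 2*B*v*(B + v) (K(v, B) = 14 - 2*(v + B)*B*v = 14 - 2*(B + v)*B*v = 14 - 2*B*(B + v)*v = 14 - 2*B*v*(B + v))
r(p) = (4 + p)/(14 - 71*p - 12*p**2) (r(p) = (p + 4)/(p + (14 - 2*6*p**2 - 2*p*6**2)) = (4 + p)/(p + (14 - 12*p**2 - 2*p*36)) = (4 + p)/(p + (14 - 12*p**2 - 72*p)) = (4 + p)/(p + (14 - 72*p - 12*p**2)) = (4 + p)/(14 - 71*p - 12*p**2))
(77 + r(x))*(-23) = (77 + (-4 - 1*(-3))/(-14 + 12*(-3)**2 + 71*(-3)))*(-23) = (77 + (-4 + 3)/(-14 + 12*9 - 213))*(-23) = (77 - 1/(-14 + 108 - 213))*(-23) = (77 - 1/(-119))*(-23) = (77 - 1/119*(-1))*(-23) = (77 + 1/119)*(-23) = (9164/119)*(-23) = -210772/119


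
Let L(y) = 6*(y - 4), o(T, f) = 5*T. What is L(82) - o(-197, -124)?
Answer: 1453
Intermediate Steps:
L(y) = -24 + 6*y (L(y) = 6*(-4 + y) = -24 + 6*y)
L(82) - o(-197, -124) = (-24 + 6*82) - 5*(-197) = (-24 + 492) - 1*(-985) = 468 + 985 = 1453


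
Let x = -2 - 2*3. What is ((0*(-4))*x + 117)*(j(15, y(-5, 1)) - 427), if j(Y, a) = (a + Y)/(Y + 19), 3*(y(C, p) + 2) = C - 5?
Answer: -1697475/34 ≈ -49926.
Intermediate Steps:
y(C, p) = -11/3 + C/3 (y(C, p) = -2 + (C - 5)/3 = -2 + (-5 + C)/3 = -2 + (-5/3 + C/3) = -11/3 + C/3)
x = -8 (x = -2 - 6 = -8)
j(Y, a) = (Y + a)/(19 + Y)
((0*(-4))*x + 117)*(j(15, y(-5, 1)) - 427) = ((0*(-4))*(-8) + 117)*((15 + (-11/3 + (1/3)*(-5)))/(19 + 15) - 427) = (0*(-8) + 117)*((15 + (-11/3 - 5/3))/34 - 427) = (0 + 117)*((15 - 16/3)/34 - 427) = 117*((1/34)*(29/3) - 427) = 117*(29/102 - 427) = 117*(-43525/102) = -1697475/34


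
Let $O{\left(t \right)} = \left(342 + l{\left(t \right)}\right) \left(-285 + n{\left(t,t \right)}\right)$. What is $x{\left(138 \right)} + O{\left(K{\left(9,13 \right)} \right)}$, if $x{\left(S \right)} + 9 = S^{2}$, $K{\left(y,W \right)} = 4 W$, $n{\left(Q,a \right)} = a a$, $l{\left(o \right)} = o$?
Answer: $972121$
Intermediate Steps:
$n{\left(Q,a \right)} = a^{2}$
$x{\left(S \right)} = -9 + S^{2}$
$O{\left(t \right)} = \left(-285 + t^{2}\right) \left(342 + t\right)$ ($O{\left(t \right)} = \left(342 + t\right) \left(-285 + t^{2}\right) = \left(-285 + t^{2}\right) \left(342 + t\right)$)
$x{\left(138 \right)} + O{\left(K{\left(9,13 \right)} \right)} = \left(-9 + 138^{2}\right) + \left(-97470 + \left(4 \cdot 13\right)^{3} - 285 \cdot 4 \cdot 13 + 342 \left(4 \cdot 13\right)^{2}\right) = \left(-9 + 19044\right) + \left(-97470 + 52^{3} - 14820 + 342 \cdot 52^{2}\right) = 19035 + \left(-97470 + 140608 - 14820 + 342 \cdot 2704\right) = 19035 + \left(-97470 + 140608 - 14820 + 924768\right) = 19035 + 953086 = 972121$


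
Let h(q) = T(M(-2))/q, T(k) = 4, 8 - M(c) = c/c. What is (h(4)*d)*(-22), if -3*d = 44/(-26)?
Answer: -484/39 ≈ -12.410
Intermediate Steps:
M(c) = 7 (M(c) = 8 - c/c = 8 - 1*1 = 8 - 1 = 7)
h(q) = 4/q
d = 22/39 (d = -44/(3*(-26)) = -44*(-1)/(3*26) = -⅓*(-22/13) = 22/39 ≈ 0.56410)
(h(4)*d)*(-22) = ((4/4)*(22/39))*(-22) = ((4*(¼))*(22/39))*(-22) = (1*(22/39))*(-22) = (22/39)*(-22) = -484/39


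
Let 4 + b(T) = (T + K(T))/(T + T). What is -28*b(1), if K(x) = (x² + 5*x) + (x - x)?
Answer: 14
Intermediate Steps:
K(x) = x² + 5*x (K(x) = (x² + 5*x) + 0 = x² + 5*x)
b(T) = -4 + (T + T*(5 + T))/(2*T) (b(T) = -4 + (T + T*(5 + T))/(T + T) = -4 + (T + T*(5 + T))/((2*T)) = -4 + (T + T*(5 + T))*(1/(2*T)) = -4 + (T + T*(5 + T))/(2*T))
-28*b(1) = -28*(-1 + (½)*1) = -28*(-1 + ½) = -28*(-½) = 14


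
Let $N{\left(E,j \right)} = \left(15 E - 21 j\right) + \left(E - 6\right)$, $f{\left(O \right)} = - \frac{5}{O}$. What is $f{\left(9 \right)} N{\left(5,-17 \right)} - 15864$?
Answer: $- \frac{144931}{9} \approx -16103.0$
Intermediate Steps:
$N{\left(E,j \right)} = -6 - 21 j + 16 E$ ($N{\left(E,j \right)} = \left(- 21 j + 15 E\right) + \left(E - 6\right) = \left(- 21 j + 15 E\right) + \left(-6 + E\right) = -6 - 21 j + 16 E$)
$f{\left(9 \right)} N{\left(5,-17 \right)} - 15864 = - \frac{5}{9} \left(-6 - -357 + 16 \cdot 5\right) - 15864 = \left(-5\right) \frac{1}{9} \left(-6 + 357 + 80\right) - 15864 = \left(- \frac{5}{9}\right) 431 - 15864 = - \frac{2155}{9} - 15864 = - \frac{144931}{9}$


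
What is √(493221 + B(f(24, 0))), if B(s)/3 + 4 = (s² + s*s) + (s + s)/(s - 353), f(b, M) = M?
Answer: 9*√6089 ≈ 702.29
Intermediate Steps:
B(s) = -12 + 6*s² + 6*s/(-353 + s) (B(s) = -12 + 3*((s² + s*s) + (s + s)/(s - 353)) = -12 + 3*((s² + s²) + (2*s)/(-353 + s)) = -12 + 3*(2*s² + 2*s/(-353 + s)) = -12 + (6*s² + 6*s/(-353 + s)) = -12 + 6*s² + 6*s/(-353 + s))
√(493221 + B(f(24, 0))) = √(493221 + 6*(706 + 0³ - 1*0 - 353*0²)/(-353 + 0)) = √(493221 + 6*(706 + 0 + 0 - 353*0)/(-353)) = √(493221 + 6*(-1/353)*(706 + 0 + 0 + 0)) = √(493221 + 6*(-1/353)*706) = √(493221 - 12) = √493209 = 9*√6089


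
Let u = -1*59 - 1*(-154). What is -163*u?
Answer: -15485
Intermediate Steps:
u = 95 (u = -59 + 154 = 95)
-163*u = -163*95 = -15485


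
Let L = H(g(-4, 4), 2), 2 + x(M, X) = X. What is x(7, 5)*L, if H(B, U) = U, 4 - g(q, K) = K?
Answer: 6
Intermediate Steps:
x(M, X) = -2 + X
g(q, K) = 4 - K
L = 2
x(7, 5)*L = (-2 + 5)*2 = 3*2 = 6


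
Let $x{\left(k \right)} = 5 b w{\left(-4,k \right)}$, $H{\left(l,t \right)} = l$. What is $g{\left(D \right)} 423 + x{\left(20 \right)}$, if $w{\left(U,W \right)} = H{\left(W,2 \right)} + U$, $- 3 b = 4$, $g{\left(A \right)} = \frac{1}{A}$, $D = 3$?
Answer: $\frac{103}{3} \approx 34.333$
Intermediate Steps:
$b = - \frac{4}{3}$ ($b = \left(- \frac{1}{3}\right) 4 = - \frac{4}{3} \approx -1.3333$)
$w{\left(U,W \right)} = U + W$ ($w{\left(U,W \right)} = W + U = U + W$)
$x{\left(k \right)} = \frac{80}{3} - \frac{20 k}{3}$ ($x{\left(k \right)} = 5 \left(- \frac{4}{3}\right) \left(-4 + k\right) = - \frac{20 \left(-4 + k\right)}{3} = \frac{80}{3} - \frac{20 k}{3}$)
$g{\left(D \right)} 423 + x{\left(20 \right)} = \frac{1}{3} \cdot 423 + \left(\frac{80}{3} - \frac{400}{3}\right) = 141 - \frac{320}{3} = \frac{103}{3}$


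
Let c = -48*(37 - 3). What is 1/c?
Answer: -1/1632 ≈ -0.00061275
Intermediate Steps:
c = -1632 (c = -48*34 = -1632)
1/c = 1/(-1632) = -1/1632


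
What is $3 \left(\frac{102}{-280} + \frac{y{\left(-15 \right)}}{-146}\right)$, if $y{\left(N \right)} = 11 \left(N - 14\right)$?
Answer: $\frac{55821}{10220} \approx 5.4619$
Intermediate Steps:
$y{\left(N \right)} = -154 + 11 N$ ($y{\left(N \right)} = 11 \left(-14 + N\right) = -154 + 11 N$)
$3 \left(\frac{102}{-280} + \frac{y{\left(-15 \right)}}{-146}\right) = 3 \left(\frac{102}{-280} + \frac{-154 + 11 \left(-15\right)}{-146}\right) = 3 \left(102 \left(- \frac{1}{280}\right) + \left(-154 - 165\right) \left(- \frac{1}{146}\right)\right) = 3 \left(- \frac{51}{140} - - \frac{319}{146}\right) = 3 \left(- \frac{51}{140} + \frac{319}{146}\right) = 3 \cdot \frac{18607}{10220} = \frac{55821}{10220}$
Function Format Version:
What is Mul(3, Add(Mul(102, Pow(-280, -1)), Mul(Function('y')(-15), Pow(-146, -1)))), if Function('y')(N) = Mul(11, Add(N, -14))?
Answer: Rational(55821, 10220) ≈ 5.4619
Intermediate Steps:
Function('y')(N) = Add(-154, Mul(11, N)) (Function('y')(N) = Mul(11, Add(-14, N)) = Add(-154, Mul(11, N)))
Mul(3, Add(Mul(102, Pow(-280, -1)), Mul(Function('y')(-15), Pow(-146, -1)))) = Mul(3, Add(Mul(102, Pow(-280, -1)), Mul(Add(-154, Mul(11, -15)), Pow(-146, -1)))) = Mul(3, Add(Mul(102, Rational(-1, 280)), Mul(Add(-154, -165), Rational(-1, 146)))) = Mul(3, Add(Rational(-51, 140), Mul(-319, Rational(-1, 146)))) = Mul(3, Add(Rational(-51, 140), Rational(319, 146))) = Mul(3, Rational(18607, 10220)) = Rational(55821, 10220)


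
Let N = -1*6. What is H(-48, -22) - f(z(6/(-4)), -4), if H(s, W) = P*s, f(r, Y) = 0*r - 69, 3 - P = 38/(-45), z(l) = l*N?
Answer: -1733/15 ≈ -115.53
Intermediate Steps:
N = -6
z(l) = -6*l (z(l) = l*(-6) = -6*l)
P = 173/45 (P = 3 - 38/(-45) = 3 - 38*(-1)/45 = 3 - 1*(-38/45) = 3 + 38/45 = 173/45 ≈ 3.8444)
f(r, Y) = -69 (f(r, Y) = 0 - 69 = -69)
H(s, W) = 173*s/45
H(-48, -22) - f(z(6/(-4)), -4) = (173/45)*(-48) - 1*(-69) = -2768/15 + 69 = -1733/15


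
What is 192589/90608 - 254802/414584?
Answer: 7094652295/4695578384 ≈ 1.5109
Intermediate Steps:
192589/90608 - 254802/414584 = 192589*(1/90608) - 254802*1/414584 = 192589/90608 - 127401/207292 = 7094652295/4695578384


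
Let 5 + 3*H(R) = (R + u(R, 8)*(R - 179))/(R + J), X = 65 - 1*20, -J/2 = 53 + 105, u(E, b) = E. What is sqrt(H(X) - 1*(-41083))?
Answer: sqrt(27158353617)/813 ≈ 202.70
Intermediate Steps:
J = -316 (J = -2*(53 + 105) = -2*158 = -316)
X = 45 (X = 65 - 20 = 45)
H(R) = -5/3 + (R + R*(-179 + R))/(3*(-316 + R)) (H(R) = -5/3 + ((R + R*(R - 179))/(R - 316))/3 = -5/3 + ((R + R*(-179 + R))/(-316 + R))/3 = -5/3 + (R + R*(-179 + R))/(3*(-316 + R)))
sqrt(H(X) - 1*(-41083)) = sqrt((1580 + 45**2 - 183*45)/(3*(-316 + 45)) - 1*(-41083)) = sqrt((1/3)*(1580 + 2025 - 8235)/(-271) + 41083) = sqrt((1/3)*(-1/271)*(-4630) + 41083) = sqrt(4630/813 + 41083) = sqrt(33405109/813) = sqrt(27158353617)/813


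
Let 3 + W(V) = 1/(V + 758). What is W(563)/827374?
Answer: -1981/546480527 ≈ -3.6250e-6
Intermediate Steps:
W(V) = -3 + 1/(758 + V) (W(V) = -3 + 1/(V + 758) = -3 + 1/(758 + V))
W(563)/827374 = ((-2273 - 3*563)/(758 + 563))/827374 = ((-2273 - 1689)/1321)*(1/827374) = ((1/1321)*(-3962))*(1/827374) = -3962/1321*1/827374 = -1981/546480527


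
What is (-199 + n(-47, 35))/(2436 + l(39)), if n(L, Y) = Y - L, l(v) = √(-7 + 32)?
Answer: -117/2441 ≈ -0.047931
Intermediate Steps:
l(v) = 5 (l(v) = √25 = 5)
(-199 + n(-47, 35))/(2436 + l(39)) = (-199 + (35 - 1*(-47)))/(2436 + 5) = (-199 + (35 + 47))/2441 = (-199 + 82)*(1/2441) = -117*1/2441 = -117/2441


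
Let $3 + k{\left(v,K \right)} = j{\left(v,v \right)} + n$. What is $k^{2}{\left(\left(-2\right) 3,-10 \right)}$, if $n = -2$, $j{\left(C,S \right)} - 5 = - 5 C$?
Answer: $900$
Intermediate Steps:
$j{\left(C,S \right)} = 5 - 5 C$
$k{\left(v,K \right)} = - 5 v$ ($k{\left(v,K \right)} = -3 - \left(-3 + 5 v\right) = - 5 v$)
$k^{2}{\left(\left(-2\right) 3,-10 \right)} = \left(- 5 \left(\left(-2\right) 3\right)\right)^{2} = \left(\left(-5\right) \left(-6\right)\right)^{2} = 30^{2} = 900$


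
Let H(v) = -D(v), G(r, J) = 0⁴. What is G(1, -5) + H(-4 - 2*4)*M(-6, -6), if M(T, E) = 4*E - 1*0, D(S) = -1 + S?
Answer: -312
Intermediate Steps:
M(T, E) = 4*E (M(T, E) = 4*E + 0 = 4*E)
G(r, J) = 0
H(v) = 1 - v (H(v) = -(-1 + v) = 1 - v)
G(1, -5) + H(-4 - 2*4)*M(-6, -6) = 0 + (1 - (-4 - 2*4))*(4*(-6)) = 0 + (1 - (-4 - 8))*(-24) = 0 + (1 - 1*(-12))*(-24) = 0 + (1 + 12)*(-24) = 0 + 13*(-24) = 0 - 312 = -312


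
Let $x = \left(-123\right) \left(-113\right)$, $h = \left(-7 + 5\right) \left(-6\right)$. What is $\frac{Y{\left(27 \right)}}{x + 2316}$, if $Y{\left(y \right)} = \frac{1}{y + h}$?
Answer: $\frac{1}{632385} \approx 1.5813 \cdot 10^{-6}$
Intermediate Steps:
$h = 12$ ($h = \left(-2\right) \left(-6\right) = 12$)
$x = 13899$
$Y{\left(y \right)} = \frac{1}{12 + y}$ ($Y{\left(y \right)} = \frac{1}{y + 12} = \frac{1}{12 + y}$)
$\frac{Y{\left(27 \right)}}{x + 2316} = \frac{1}{\left(12 + 27\right) \left(13899 + 2316\right)} = \frac{1}{39 \cdot 16215} = \frac{1}{39} \cdot \frac{1}{16215} = \frac{1}{632385}$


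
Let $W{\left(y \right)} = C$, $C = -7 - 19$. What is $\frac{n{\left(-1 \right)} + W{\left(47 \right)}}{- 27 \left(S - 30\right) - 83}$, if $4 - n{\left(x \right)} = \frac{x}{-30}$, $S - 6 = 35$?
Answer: $\frac{661}{11400} \approx 0.057982$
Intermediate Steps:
$C = -26$ ($C = -7 - 19 = -26$)
$S = 41$ ($S = 6 + 35 = 41$)
$W{\left(y \right)} = -26$
$n{\left(x \right)} = 4 + \frac{x}{30}$ ($n{\left(x \right)} = 4 - \frac{x}{-30} = 4 - x \left(- \frac{1}{30}\right) = 4 - - \frac{x}{30} = 4 + \frac{x}{30}$)
$\frac{n{\left(-1 \right)} + W{\left(47 \right)}}{- 27 \left(S - 30\right) - 83} = \frac{\left(4 + \frac{1}{30} \left(-1\right)\right) - 26}{- 27 \left(41 - 30\right) - 83} = \frac{\left(4 - \frac{1}{30}\right) - 26}{\left(-27\right) 11 - 83} = \frac{\frac{119}{30} - 26}{-297 - 83} = - \frac{661}{30 \left(-380\right)} = \left(- \frac{661}{30}\right) \left(- \frac{1}{380}\right) = \frac{661}{11400}$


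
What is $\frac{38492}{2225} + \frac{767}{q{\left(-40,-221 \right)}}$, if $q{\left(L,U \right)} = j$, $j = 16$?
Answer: $\frac{2322447}{35600} \approx 65.237$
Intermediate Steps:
$q{\left(L,U \right)} = 16$
$\frac{38492}{2225} + \frac{767}{q{\left(-40,-221 \right)}} = \frac{38492}{2225} + \frac{767}{16} = \frac{2322447}{35600}$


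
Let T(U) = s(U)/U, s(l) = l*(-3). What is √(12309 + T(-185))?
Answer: √12306 ≈ 110.93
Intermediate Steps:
s(l) = -3*l
T(U) = -3 (T(U) = (-3*U)/U = -3)
√(12309 + T(-185)) = √(12309 - 3) = √12306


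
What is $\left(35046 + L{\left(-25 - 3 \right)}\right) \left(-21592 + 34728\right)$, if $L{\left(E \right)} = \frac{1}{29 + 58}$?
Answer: $\frac{40051703408}{87} \approx 4.6036 \cdot 10^{8}$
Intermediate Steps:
$L{\left(E \right)} = \frac{1}{87}$
$\left(35046 + L{\left(-25 - 3 \right)}\right) \left(-21592 + 34728\right) = \left(35046 + \frac{1}{87}\right) \left(-21592 + 34728\right) = \frac{3049003}{87} \cdot 13136 = \frac{40051703408}{87}$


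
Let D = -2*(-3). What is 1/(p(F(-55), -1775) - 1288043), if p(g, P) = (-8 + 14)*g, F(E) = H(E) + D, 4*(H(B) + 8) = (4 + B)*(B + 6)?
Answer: -2/2568613 ≈ -7.7863e-7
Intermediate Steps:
H(B) = -8 + (4 + B)*(6 + B)/4 (H(B) = -8 + ((4 + B)*(B + 6))/4 = -8 + ((4 + B)*(6 + B))/4 = -8 + (4 + B)*(6 + B)/4)
D = 6
F(E) = 4 + E**2/4 + 5*E/2 (F(E) = (-2 + E**2/4 + 5*E/2) + 6 = 4 + E**2/4 + 5*E/2)
p(g, P) = 6*g
1/(p(F(-55), -1775) - 1288043) = 1/(6*(4 + (1/4)*(-55)**2 + (5/2)*(-55)) - 1288043) = 1/(6*(4 + (1/4)*3025 - 275/2) - 1288043) = 1/(6*(4 + 3025/4 - 275/2) - 1288043) = 1/(6*(2491/4) - 1288043) = 1/(7473/2 - 1288043) = 1/(-2568613/2) = -2/2568613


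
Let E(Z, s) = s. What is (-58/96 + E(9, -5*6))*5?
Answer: -7345/48 ≈ -153.02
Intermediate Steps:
(-58/96 + E(9, -5*6))*5 = (-58/96 - 5*6)*5 = (-58*1/96 - 30)*5 = (-29/48 - 30)*5 = -1469/48*5 = -7345/48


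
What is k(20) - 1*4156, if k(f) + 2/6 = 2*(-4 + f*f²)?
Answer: 35507/3 ≈ 11836.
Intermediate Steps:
k(f) = -25/3 + 2*f³ (k(f) = -⅓ + 2*(-4 + f*f²) = -⅓ + 2*(-4 + f³) = -⅓ + (-8 + 2*f³) = -25/3 + 2*f³)
k(20) - 1*4156 = (-25/3 + 2*20³) - 1*4156 = (-25/3 + 2*8000) - 4156 = (-25/3 + 16000) - 4156 = 47975/3 - 4156 = 35507/3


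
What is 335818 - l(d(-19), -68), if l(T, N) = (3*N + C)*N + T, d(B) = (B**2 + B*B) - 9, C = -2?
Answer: 321097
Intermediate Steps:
d(B) = -9 + 2*B**2 (d(B) = (B**2 + B**2) - 9 = 2*B**2 - 9 = -9 + 2*B**2)
l(T, N) = T + N*(-2 + 3*N) (l(T, N) = (3*N - 2)*N + T = (-2 + 3*N)*N + T = N*(-2 + 3*N) + T = T + N*(-2 + 3*N))
335818 - l(d(-19), -68) = 335818 - ((-9 + 2*(-19)**2) - 2*(-68) + 3*(-68)**2) = 335818 - ((-9 + 2*361) + 136 + 3*4624) = 335818 - ((-9 + 722) + 136 + 13872) = 335818 - (713 + 136 + 13872) = 335818 - 1*14721 = 335818 - 14721 = 321097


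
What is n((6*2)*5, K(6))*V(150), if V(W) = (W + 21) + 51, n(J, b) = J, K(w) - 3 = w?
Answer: 13320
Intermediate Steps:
K(w) = 3 + w
V(W) = 72 + W (V(W) = (21 + W) + 51 = 72 + W)
n((6*2)*5, K(6))*V(150) = ((6*2)*5)*(72 + 150) = (12*5)*222 = 60*222 = 13320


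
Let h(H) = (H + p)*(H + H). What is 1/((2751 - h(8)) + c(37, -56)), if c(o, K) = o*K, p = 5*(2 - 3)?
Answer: 1/631 ≈ 0.0015848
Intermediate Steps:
p = -5 (p = 5*(-1) = -5)
h(H) = 2*H*(-5 + H) (h(H) = (H - 5)*(H + H) = (-5 + H)*(2*H) = 2*H*(-5 + H))
c(o, K) = K*o
1/((2751 - h(8)) + c(37, -56)) = 1/((2751 - 2*8*(-5 + 8)) - 56*37) = 1/((2751 - 2*8*3) - 2072) = 1/((2751 - 1*48) - 2072) = 1/((2751 - 48) - 2072) = 1/(2703 - 2072) = 1/631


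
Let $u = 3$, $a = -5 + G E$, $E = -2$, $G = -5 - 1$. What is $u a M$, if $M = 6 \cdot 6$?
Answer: $756$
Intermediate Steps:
$M = 36$
$G = -6$
$a = 7$ ($a = -5 - -12 = -5 + 12 = 7$)
$u a M = 3 \cdot 7 \cdot 36 = 21 \cdot 36 = 756$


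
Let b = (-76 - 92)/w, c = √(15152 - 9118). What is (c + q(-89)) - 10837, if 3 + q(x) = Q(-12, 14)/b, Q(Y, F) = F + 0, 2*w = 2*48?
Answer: -10844 + √6034 ≈ -10766.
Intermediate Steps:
c = √6034 ≈ 77.679
w = 48 (w = (2*48)/2 = (½)*96 = 48)
Q(Y, F) = F
b = -7/2 (b = (-76 - 92)/48 = -168*1/48 = -7/2 ≈ -3.5000)
q(x) = -7 (q(x) = -3 + 14/(-7/2) = -3 + 14*(-2/7) = -3 - 4 = -7)
(c + q(-89)) - 10837 = (√6034 - 7) - 10837 = (-7 + √6034) - 10837 = -10844 + √6034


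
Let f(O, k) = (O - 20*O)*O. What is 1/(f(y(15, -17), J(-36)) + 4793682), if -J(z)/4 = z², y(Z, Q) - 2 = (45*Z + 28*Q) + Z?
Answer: 1/3907218 ≈ 2.5594e-7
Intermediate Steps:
y(Z, Q) = 2 + 28*Q + 46*Z (y(Z, Q) = 2 + ((45*Z + 28*Q) + Z) = 2 + ((28*Q + 45*Z) + Z) = 2 + (28*Q + 46*Z) = 2 + 28*Q + 46*Z)
J(z) = -4*z²
f(O, k) = -19*O² (f(O, k) = (-19*O)*O = -19*O²)
1/(f(y(15, -17), J(-36)) + 4793682) = 1/(-19*(2 + 28*(-17) + 46*15)² + 4793682) = 1/(-19*(2 - 476 + 690)² + 4793682) = 1/(-19*216² + 4793682) = 1/(-19*46656 + 4793682) = 1/(-886464 + 4793682) = 1/3907218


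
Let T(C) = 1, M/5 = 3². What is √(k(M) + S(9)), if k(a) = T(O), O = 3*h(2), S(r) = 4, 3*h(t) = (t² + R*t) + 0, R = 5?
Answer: √5 ≈ 2.2361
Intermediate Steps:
h(t) = t²/3 + 5*t/3 (h(t) = ((t² + 5*t) + 0)/3 = (t² + 5*t)/3 = t²/3 + 5*t/3)
M = 45 (M = 5*3² = 5*9 = 45)
O = 14 (O = 3*((⅓)*2*(5 + 2)) = 3*((⅓)*2*7) = 3*(14/3) = 14)
k(a) = 1
√(k(M) + S(9)) = √(1 + 4) = √5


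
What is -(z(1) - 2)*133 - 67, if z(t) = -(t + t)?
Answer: 465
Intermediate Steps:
z(t) = -2*t
-(z(1) - 2)*133 - 67 = -(-2*1 - 2)*133 - 67 = -(-2 - 2)*133 - 67 = -1*(-4)*133 - 67 = 4*133 - 67 = 532 - 67 = 465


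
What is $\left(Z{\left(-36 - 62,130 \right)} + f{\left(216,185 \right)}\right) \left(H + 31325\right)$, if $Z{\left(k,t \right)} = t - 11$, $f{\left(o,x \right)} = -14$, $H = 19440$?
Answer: $5330325$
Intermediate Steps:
$Z{\left(k,t \right)} = -11 + t$
$\left(Z{\left(-36 - 62,130 \right)} + f{\left(216,185 \right)}\right) \left(H + 31325\right) = \left(\left(-11 + 130\right) - 14\right) \left(19440 + 31325\right) = \left(119 - 14\right) 50765 = 105 \cdot 50765 = 5330325$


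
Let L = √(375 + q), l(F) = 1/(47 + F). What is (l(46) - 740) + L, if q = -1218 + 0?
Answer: -68819/93 + I*√843 ≈ -739.99 + 29.034*I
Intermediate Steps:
q = -1218
L = I*√843 (L = √(375 - 1218) = √(-843) = I*√843 ≈ 29.034*I)
(l(46) - 740) + L = (1/(47 + 46) - 740) + I*√843 = (1/93 - 740) + I*√843 = -68819/93 + I*√843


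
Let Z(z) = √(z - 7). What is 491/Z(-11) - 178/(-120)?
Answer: 89/60 - 491*I*√2/6 ≈ 1.4833 - 115.73*I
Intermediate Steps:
Z(z) = √(-7 + z)
491/Z(-11) - 178/(-120) = 491/(√(-7 - 11)) - 178/(-120) = 491/(√(-18)) - 178*(-1/120) = 491/((3*I*√2)) + 89/60 = 491*(-I*√2/6) + 89/60 = -491*I*√2/6 + 89/60 = 89/60 - 491*I*√2/6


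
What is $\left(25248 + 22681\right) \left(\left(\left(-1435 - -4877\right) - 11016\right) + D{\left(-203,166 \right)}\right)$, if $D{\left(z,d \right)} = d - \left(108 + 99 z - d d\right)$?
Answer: $1923726273$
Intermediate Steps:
$D{\left(z,d \right)} = -108 + d + d^{2} - 99 z$ ($D{\left(z,d \right)} = d - \left(108 - d^{2} + 99 z\right) = -108 + d + d^{2} - 99 z$)
$\left(25248 + 22681\right) \left(\left(\left(-1435 - -4877\right) - 11016\right) + D{\left(-203,166 \right)}\right) = \left(25248 + 22681\right) \left(\left(\left(-1435 - -4877\right) - 11016\right) + \left(-108 + 166 + 166^{2} - -20097\right)\right) = 47929 \left(\left(\left(-1435 + 4877\right) - 11016\right) + \left(-108 + 166 + 27556 + 20097\right)\right) = 47929 \left(\left(3442 - 11016\right) + 47711\right) = 47929 \left(-7574 + 47711\right) = 47929 \cdot 40137 = 1923726273$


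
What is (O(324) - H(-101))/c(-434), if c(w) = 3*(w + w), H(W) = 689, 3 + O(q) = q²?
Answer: -841/21 ≈ -40.048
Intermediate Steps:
O(q) = -3 + q²
c(w) = 6*w (c(w) = 3*(2*w) = 6*w)
(O(324) - H(-101))/c(-434) = ((-3 + 324²) - 1*689)/((6*(-434))) = ((-3 + 104976) - 689)/(-2604) = (104973 - 689)*(-1/2604) = 104284*(-1/2604) = -841/21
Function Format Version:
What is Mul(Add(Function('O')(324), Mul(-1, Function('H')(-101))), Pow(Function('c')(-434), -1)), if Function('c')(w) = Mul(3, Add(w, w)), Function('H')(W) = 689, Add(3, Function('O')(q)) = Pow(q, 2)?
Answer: Rational(-841, 21) ≈ -40.048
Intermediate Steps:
Function('O')(q) = Add(-3, Pow(q, 2))
Function('c')(w) = Mul(6, w) (Function('c')(w) = Mul(3, Mul(2, w)) = Mul(6, w))
Mul(Add(Function('O')(324), Mul(-1, Function('H')(-101))), Pow(Function('c')(-434), -1)) = Mul(Add(Add(-3, Pow(324, 2)), Mul(-1, 689)), Pow(Mul(6, -434), -1)) = Mul(Add(Add(-3, 104976), -689), Pow(-2604, -1)) = Mul(Add(104973, -689), Rational(-1, 2604)) = Mul(104284, Rational(-1, 2604)) = Rational(-841, 21)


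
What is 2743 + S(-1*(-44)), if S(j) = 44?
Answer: 2787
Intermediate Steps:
2743 + S(-1*(-44)) = 2743 + 44 = 2787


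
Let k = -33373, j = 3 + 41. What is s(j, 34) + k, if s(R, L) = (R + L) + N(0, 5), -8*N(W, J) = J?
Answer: -266365/8 ≈ -33296.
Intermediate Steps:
N(W, J) = -J/8
j = 44
s(R, L) = -5/8 + L + R (s(R, L) = (R + L) - ⅛*5 = (L + R) - 5/8 = -5/8 + L + R)
s(j, 34) + k = (-5/8 + 34 + 44) - 33373 = 619/8 - 33373 = -266365/8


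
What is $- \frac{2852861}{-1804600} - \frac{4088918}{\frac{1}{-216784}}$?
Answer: $\frac{1599619094683128061}{1804600} \approx 8.8641 \cdot 10^{11}$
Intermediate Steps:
$- \frac{2852861}{-1804600} - \frac{4088918}{\frac{1}{-216784}} = \left(-2852861\right) \left(- \frac{1}{1804600}\right) - \frac{4088918}{- \frac{1}{216784}} = \frac{2852861}{1804600} - -886411999712 = \frac{2852861}{1804600} + 886411999712 = \frac{1599619094683128061}{1804600}$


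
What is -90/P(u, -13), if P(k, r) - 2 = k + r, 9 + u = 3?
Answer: 90/17 ≈ 5.2941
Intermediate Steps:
u = -6 (u = -9 + 3 = -6)
P(k, r) = 2 + k + r (P(k, r) = 2 + (k + r) = 2 + k + r)
-90/P(u, -13) = -90/(2 - 6 - 13) = -90/(-17) = -90*(-1/17) = 90/17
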